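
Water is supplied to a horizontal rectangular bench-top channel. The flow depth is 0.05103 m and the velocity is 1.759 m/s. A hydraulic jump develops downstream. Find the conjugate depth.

y₂ = 0.1557 m

Fr₁ = V₁/√(g·y₁) = 1.759/√(9.81×0.05103) = 2.486.
Bélanger equation: y₂/y₁ = ½[√(1 + 8Fr₁²) − 1] = ½[√50.446 − 1] = 3.051.
y₂ = 3.051 × 0.05103 = 0.1557 m.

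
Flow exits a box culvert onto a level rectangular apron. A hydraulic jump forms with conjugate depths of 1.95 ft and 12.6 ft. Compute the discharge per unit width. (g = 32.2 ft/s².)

For a rectangular channel the momentum equation gives q² = ½·g·y₁·y₂·(y₁ + y₂) = ½×32.2×1.95×12.6×14.5 = 5756.
q = √5756 = 75.9 ft²/s.

q = 75.9 ft²/s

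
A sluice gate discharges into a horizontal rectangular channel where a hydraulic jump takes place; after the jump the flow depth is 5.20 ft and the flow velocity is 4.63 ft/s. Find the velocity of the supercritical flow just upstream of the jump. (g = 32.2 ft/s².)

Fr₂ = V₂/√(g·y₂) = 4.63/√(32.2×5.20) = 0.358.
Applying the sequent-depth relation in reverse, y₁/y₂ = ½[√(1 + 8Fr₂²) − 1] = ½[√2.024 − 1] = 0.211.
y₁ = 0.211 × 5.20 = 1.10 ft.
V₁ = q/y₁ = 24.1/1.10 = 21.9 ft/s.

V₁ = 21.9 ft/s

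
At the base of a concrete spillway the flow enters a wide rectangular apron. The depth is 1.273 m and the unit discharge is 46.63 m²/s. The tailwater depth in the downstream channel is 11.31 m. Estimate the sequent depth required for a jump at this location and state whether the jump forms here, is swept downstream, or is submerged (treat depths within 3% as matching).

V₁ = q/y₁ = 46.63/1.273 = 36.63 m/s. Fr₁ = V₁/√(g·y₁) = 36.63/√(9.81×1.273) = 10.37.
From the momentum equation for a rectangular channel, y₂/y₁ = ½[√(1 + 8Fr₁²) − 1] = ½[√860.54 − 1] = 14.17.
y₂ = 14.17 × 1.273 = 18.04 m.
Tailwater y_tw = 11.31 m: y_tw < y₂, so the jump is swept downstream.

y₂ = 18.04 m; the jump is swept downstream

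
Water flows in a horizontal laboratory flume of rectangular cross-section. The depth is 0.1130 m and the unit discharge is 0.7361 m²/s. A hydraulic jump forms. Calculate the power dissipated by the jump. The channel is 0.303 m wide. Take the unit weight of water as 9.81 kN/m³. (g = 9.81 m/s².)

V₁ = q/y₁ = 0.7361/0.1130 = 6.514 m/s. Fr₁ = V₁/√(g·y₁) = 6.514/√(9.81×0.1130) = 6.187.
Bélanger equation: y₂/y₁ = ½[√(1 + 8Fr₁²) − 1] = ½[√307.24 − 1] = 8.264.
y₂ = 8.264 × 0.1130 = 0.9338 m.
V₂ = q/y₂ = 0.7361/0.9338 = 0.7882 m/s. E₁ = y₁ + V₁²/2g = 2.276 m; E₂ = y₂ + V₂²/2g = 0.9655 m. ΔE = E₁ − E₂ = 1.310 m.
Q = q·b = 0.7361 × 0.303 = 0.2230 m³/s. P = γ·Q·ΔE = 9.81 × 0.2230 × 1.310 = 2.867 kW.

P = 2.867 kW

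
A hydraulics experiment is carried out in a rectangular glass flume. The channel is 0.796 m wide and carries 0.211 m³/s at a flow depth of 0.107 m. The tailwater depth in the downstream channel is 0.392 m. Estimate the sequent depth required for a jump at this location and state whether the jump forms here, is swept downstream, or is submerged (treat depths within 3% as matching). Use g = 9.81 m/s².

y₂ = 0.316 m; the jump is submerged

q = Q/b = 0.211/0.796 = 0.265 m²/s; V₁ = q/y₁ = 2.48 m/s. Fr₁ = V₁/√(g·y₁) = 2.42.
From the momentum equation for a rectangular channel, y₂/y₁ = ½[√(1 + 8Fr₁²) − 1] = ½[√47.77 − 1] = 2.96.
y₂ = 2.96 × 0.107 = 0.316 m.
Tailwater y_tw = 0.392 m: y_tw > y₂, so the jump is submerged.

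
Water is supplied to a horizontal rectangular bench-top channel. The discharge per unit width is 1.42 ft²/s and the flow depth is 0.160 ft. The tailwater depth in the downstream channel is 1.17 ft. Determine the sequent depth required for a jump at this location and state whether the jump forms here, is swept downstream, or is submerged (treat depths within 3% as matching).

y₂ = 0.808 ft; the jump is submerged

V₁ = q/y₁ = 1.42/0.160 = 8.88 ft/s. Fr₁ = V₁/√(g·y₁) = 8.88/√(32.2×0.160) = 3.91.
From the momentum equation for a rectangular channel, y₂/y₁ = ½[√(1 + 8Fr₁²) − 1] = ½[√123.3 − 1] = 5.05.
y₂ = 5.05 × 0.160 = 0.808 ft.
Tailwater y_tw = 1.17 ft: y_tw > y₂, so the jump is submerged.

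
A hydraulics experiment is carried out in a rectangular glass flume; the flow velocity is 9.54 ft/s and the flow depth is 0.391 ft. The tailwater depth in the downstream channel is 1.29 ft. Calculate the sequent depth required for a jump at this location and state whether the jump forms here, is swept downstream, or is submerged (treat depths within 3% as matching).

Fr₁ = V₁/√(g·y₁) = 9.54/√(32.2×0.391) = 2.69.
Bélanger equation: y₂/y₁ = ½[√(1 + 8Fr₁²) − 1] = ½[√58.83 − 1] = 3.34.
y₂ = 3.34 × 0.391 = 1.30 ft.
Tailwater y_tw = 1.29 ft: y_tw ≈ y₂, so the jump forms here.

y₂ = 1.30 ft; the jump forms here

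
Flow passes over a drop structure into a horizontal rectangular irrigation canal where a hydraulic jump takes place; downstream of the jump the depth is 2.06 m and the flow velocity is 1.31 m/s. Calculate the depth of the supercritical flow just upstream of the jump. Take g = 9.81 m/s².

Fr₂ = V₂/√(g·y₂) = 1.31/√(9.81×2.06) = 0.291.
Applying the sequent-depth relation in reverse, y₁/y₂ = ½[√(1 + 8Fr₂²) − 1] = ½[√1.679 − 1] = 0.148.
y₁ = 0.148 × 2.06 = 0.305 m.

y₁ = 0.305 m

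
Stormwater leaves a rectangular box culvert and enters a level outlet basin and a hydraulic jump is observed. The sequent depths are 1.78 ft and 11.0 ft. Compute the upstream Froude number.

For a rectangular channel the momentum equation gives q² = ½·g·y₁·y₂·(y₁ + y₂) = ½×32.2×1.78×11.0×12.8 = 4029.
q = √4029 = 63.5 ft²/s.
V₁ = q/y₁ = 35.7 ft/s; Fr₁ = V₁/√(g·y₁) = 4.71.

Fr₁ = 4.71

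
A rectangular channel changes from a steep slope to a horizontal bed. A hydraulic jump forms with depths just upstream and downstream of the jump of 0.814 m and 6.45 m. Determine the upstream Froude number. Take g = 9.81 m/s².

For a rectangular channel the momentum equation gives q² = ½·g·y₁·y₂·(y₁ + y₂) = ½×9.81×0.814×6.45×7.26 = 187.
q = √187 = 13.7 m²/s.
V₁ = q/y₁ = 16.8 m/s; Fr₁ = V₁/√(g·y₁) = 5.95.

Fr₁ = 5.95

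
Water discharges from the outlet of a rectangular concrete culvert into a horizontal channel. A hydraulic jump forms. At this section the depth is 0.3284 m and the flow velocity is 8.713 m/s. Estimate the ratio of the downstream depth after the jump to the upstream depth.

Fr₁ = V₁/√(g·y₁) = 8.713/√(9.81×0.3284) = 4.854.
From the momentum equation for a rectangular channel, y₂/y₁ = ½[√(1 + 8Fr₁²) − 1] = ½[√189.52 − 1] = 6.383.

y₂/y₁ = 6.383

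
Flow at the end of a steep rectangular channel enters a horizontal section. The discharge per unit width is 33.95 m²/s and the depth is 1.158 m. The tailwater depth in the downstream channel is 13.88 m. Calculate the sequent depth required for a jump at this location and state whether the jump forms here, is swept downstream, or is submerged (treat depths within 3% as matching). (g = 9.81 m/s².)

V₁ = q/y₁ = 33.95/1.158 = 29.32 m/s. Fr₁ = V₁/√(g·y₁) = 29.32/√(9.81×1.158) = 8.698.
Bélanger equation: y₂/y₁ = ½[√(1 + 8Fr₁²) − 1] = ½[√606.31 − 1] = 11.81.
y₂ = 11.81 × 1.158 = 13.68 m.
Tailwater y_tw = 13.88 m: y_tw ≈ y₂, so the jump forms here.

y₂ = 13.68 m; the jump forms here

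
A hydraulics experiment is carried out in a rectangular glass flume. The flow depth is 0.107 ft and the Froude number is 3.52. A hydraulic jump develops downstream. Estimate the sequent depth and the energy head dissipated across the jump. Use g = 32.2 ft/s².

Fr₁ = 3.52 (given).
From the momentum equation for a rectangular channel, y₂/y₁ = ½[√(1 + 8Fr₁²) − 1] = ½[√100.1 − 1] = 4.50.
y₂ = 4.50 × 0.107 = 0.482 ft.
V₁ = Fr₁·√(g·y₁) = 3.52×√(32.2×0.107) = 6.53 ft/s; q = V₁·y₁ = 0.699 ft²/s. V₂ = q/y₂ = 0.699/0.482 = 1.45 ft/s. E₁ = y₁ + V₁²/2g = 0.770 ft; E₂ = y₂ + V₂²/2g = 0.515 ft. ΔE = E₁ − E₂ = 0.255 ft.

y₂ = 0.482 ft; ΔE = 0.255 ft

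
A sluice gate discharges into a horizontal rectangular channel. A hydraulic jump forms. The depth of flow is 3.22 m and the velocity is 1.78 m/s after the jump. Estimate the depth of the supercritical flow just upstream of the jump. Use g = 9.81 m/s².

y₁ = 0.551 m

Fr₂ = V₂/√(g·y₂) = 1.78/√(9.81×3.22) = 0.317.
The Bélanger relation is symmetric: y₁/y₂ = ½[√(1 + 8Fr₂²) − 1] = ½[√1.802 − 1] = 0.171.
y₁ = 0.171 × 3.22 = 0.551 m.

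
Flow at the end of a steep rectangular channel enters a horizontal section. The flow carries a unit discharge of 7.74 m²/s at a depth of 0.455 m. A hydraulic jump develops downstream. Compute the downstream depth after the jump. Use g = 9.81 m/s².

V₁ = q/y₁ = 7.74/0.455 = 17.0 m/s. Fr₁ = V₁/√(g·y₁) = 17.0/√(9.81×0.455) = 8.05.
Conjugate-depth relation: y₂/y₁ = ½[√(1 + 8Fr₁²) − 1] = ½[√519.6 − 1] = 10.9.
y₂ = 10.9 × 0.455 = 4.96 m.

y₂ = 4.96 m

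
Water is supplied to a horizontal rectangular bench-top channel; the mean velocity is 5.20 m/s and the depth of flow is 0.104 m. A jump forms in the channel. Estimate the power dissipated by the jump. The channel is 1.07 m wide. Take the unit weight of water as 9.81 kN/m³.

P = 4.23 kW

Fr₁ = V₁/√(g·y₁) = 5.20/√(9.81×0.104) = 5.15.
By Bélanger, y₂/y₁ = ½[√(1 + 8Fr₁²) − 1] = ½[√213.0 − 1] = 6.80.
y₂ = 6.80 × 0.104 = 0.707 m.
q = V₁·y₁ = 5.20 × 0.104 = 0.541 m²/s. V₂ = q/y₂ = 0.541/0.707 = 0.765 m/s. E₁ = y₁ + V₁²/2g = 1.48 m; E₂ = y₂ + V₂²/2g = 0.737 m. ΔE = E₁ − E₂ = 0.745 m.
Q = q·b = 0.541 × 1.07 = 0.579 m³/s. P = γ·Q·ΔE = 9.81 × 0.579 × 0.745 = 4.23 kW.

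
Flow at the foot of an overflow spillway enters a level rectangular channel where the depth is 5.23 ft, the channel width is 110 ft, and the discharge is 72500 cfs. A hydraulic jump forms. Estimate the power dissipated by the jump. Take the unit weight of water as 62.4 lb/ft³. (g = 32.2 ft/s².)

q = Q/b = 72500/110 = 659 ft²/s; V₁ = q/y₁ = 126 ft/s. Fr₁ = V₁/√(g·y₁) = 9.71.
By Bélanger, y₂/y₁ = ½[√(1 + 8Fr₁²) − 1] = ½[√755.4 − 1] = 13.2.
y₂ = 13.2 × 5.23 = 69.3 ft.
V₂ = q/y₂ = 659/69.3 = 9.52 ft/s. E₁ = y₁ + V₁²/2g = 252 ft; E₂ = y₂ + V₂²/2g = 70.7 ft. ΔE = E₁ − E₂ = 181 ft.
P = γ·Q·ΔE/550 = 62.4 × 72500 × 181 / 550 = 1490205 hp.

P = 1490205 hp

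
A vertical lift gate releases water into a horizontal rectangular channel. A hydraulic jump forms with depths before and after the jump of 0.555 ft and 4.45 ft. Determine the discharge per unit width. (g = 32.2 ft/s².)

For a rectangular channel the momentum equation gives q² = ½·g·y₁·y₂·(y₁ + y₂) = ½×32.2×0.555×4.45×5.00 = 199.
q = √199 = 14.1 ft²/s.

q = 14.1 ft²/s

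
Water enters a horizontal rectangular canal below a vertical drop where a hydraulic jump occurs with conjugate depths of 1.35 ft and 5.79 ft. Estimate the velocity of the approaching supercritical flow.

For a rectangular channel the momentum equation gives q² = ½·g·y₁·y₂·(y₁ + y₂) = ½×32.2×1.35×5.79×7.14 = 899.
q = √899 = 30.0 ft²/s.
V₁ = q/y₁ = 30.0/1.35 = 22.2 ft/s.

V₁ = 22.2 ft/s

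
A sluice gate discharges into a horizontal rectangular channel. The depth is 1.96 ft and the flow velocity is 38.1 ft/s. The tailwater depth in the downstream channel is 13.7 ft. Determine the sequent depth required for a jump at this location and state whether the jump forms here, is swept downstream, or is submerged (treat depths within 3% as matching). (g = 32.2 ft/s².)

y₂ = 12.3 ft; the jump is submerged

Fr₁ = V₁/√(g·y₁) = 38.1/√(32.2×1.96) = 4.80.
From the momentum equation for a rectangular channel, y₂/y₁ = ½[√(1 + 8Fr₁²) − 1] = ½[√185.0 − 1] = 6.30.
y₂ = 6.30 × 1.96 = 12.3 ft.
Tailwater y_tw = 13.7 ft: y_tw > y₂, so the jump is submerged.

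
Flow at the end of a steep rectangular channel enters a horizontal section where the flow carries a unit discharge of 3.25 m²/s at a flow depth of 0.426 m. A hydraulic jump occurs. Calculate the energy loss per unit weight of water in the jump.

ΔE = 1.22 m

V₁ = q/y₁ = 3.25/0.426 = 7.63 m/s. Fr₁ = V₁/√(g·y₁) = 7.63/√(9.81×0.426) = 3.73.
Bélanger equation: y₂/y₁ = ½[√(1 + 8Fr₁²) − 1] = ½[√112.4 − 1] = 4.80.
y₂ = 4.80 × 0.426 = 2.05 m.
Head loss: ΔE = (y₂ − y₁)³/(4y₁y₂) = (2.05 − 0.426)³/(4×0.426×2.05) = 4.25/3.49 = 1.22 m.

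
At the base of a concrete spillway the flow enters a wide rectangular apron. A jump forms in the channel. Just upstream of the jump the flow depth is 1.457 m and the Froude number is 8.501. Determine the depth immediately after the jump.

y₂ = 16.80 m

Fr₁ = 8.501 (given).
By Bélanger, y₂/y₁ = ½[√(1 + 8Fr₁²) − 1] = ½[√579.14 − 1] = 11.53.
y₂ = 11.53 × 1.457 = 16.80 m.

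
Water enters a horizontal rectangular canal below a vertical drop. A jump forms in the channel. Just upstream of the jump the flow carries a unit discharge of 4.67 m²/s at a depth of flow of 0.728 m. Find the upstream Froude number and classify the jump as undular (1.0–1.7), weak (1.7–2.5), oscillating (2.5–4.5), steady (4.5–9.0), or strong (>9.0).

Fr₁ = 2.40; weak jump

V₁ = q/y₁ = 4.67/0.728 = 6.41 m/s. Fr₁ = V₁/√(g·y₁) = 6.41/√(9.81×0.728) = 2.40.
Fr₁ = 2.40 lies in the weak range.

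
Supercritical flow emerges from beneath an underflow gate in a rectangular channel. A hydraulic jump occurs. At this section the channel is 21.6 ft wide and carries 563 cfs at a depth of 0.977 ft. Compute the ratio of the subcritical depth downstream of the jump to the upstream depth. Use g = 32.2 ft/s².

q = Q/b = 563/21.6 = 26.1 ft²/s; V₁ = q/y₁ = 26.7 ft/s. Fr₁ = V₁/√(g·y₁) = 4.76.
Bélanger equation: y₂/y₁ = ½[√(1 + 8Fr₁²) − 1] = ½[√182.0 − 1] = 6.25.

y₂/y₁ = 6.25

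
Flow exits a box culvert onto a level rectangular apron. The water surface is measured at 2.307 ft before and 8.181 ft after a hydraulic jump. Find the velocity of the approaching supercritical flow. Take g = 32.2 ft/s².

V₁ = 24.47 ft/s

For a rectangular channel the momentum equation gives q² = ½·g·y₁·y₂·(y₁ + y₂) = ½×32.2×2.307×8.181×10.49 = 3187.
q = √3187 = 56.45 ft²/s.
V₁ = q/y₁ = 56.45/2.307 = 24.47 ft/s.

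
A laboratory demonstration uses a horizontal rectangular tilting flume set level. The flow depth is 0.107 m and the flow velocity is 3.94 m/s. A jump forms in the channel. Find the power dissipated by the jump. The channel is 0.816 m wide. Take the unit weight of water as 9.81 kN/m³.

P = 1.13 kW

Fr₁ = V₁/√(g·y₁) = 3.94/√(9.81×0.107) = 3.85.
Conjugate-depth relation: y₂/y₁ = ½[√(1 + 8Fr₁²) − 1] = ½[√119.3 − 1] = 4.96.
y₂ = 4.96 × 0.107 = 0.531 m.
q = V₁·y₁ = 3.94 × 0.107 = 0.422 m²/s. V₂ = q/y₂ = 0.422/0.531 = 0.794 m/s. E₁ = y₁ + V₁²/2g = 0.898 m; E₂ = y₂ + V₂²/2g = 0.563 m. ΔE = E₁ − E₂ = 0.335 m.
Q = q·b = 0.422 × 0.816 = 0.344 m³/s. P = γ·Q·ΔE = 9.81 × 0.344 × 0.335 = 1.13 kW.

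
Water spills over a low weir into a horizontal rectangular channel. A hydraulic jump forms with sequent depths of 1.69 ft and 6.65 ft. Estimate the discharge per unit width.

For a rectangular channel the momentum equation gives q² = ½·g·y₁·y₂·(y₁ + y₂) = ½×32.2×1.69×6.65×8.34 = 1509.
q = √1509 = 38.8 ft²/s.

q = 38.8 ft²/s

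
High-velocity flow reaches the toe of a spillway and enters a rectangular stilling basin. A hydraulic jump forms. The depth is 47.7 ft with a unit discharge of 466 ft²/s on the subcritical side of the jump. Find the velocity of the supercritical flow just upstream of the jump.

V₂ = q/y₂ = 466/47.7 = 9.77 ft/s; Fr₂ = V₂/√(g·y₂) = 0.249.
Since the conjugate-depth ratio holds either way, y₁/y₂ = ½[√(1 + 8Fr₂²) − 1] = ½[√1.497 − 1] = 0.112.
y₁ = 0.112 × 47.7 = 5.33 ft.
V₁ = q/y₁ = 466/5.33 = 87.4 ft/s.

V₁ = 87.4 ft/s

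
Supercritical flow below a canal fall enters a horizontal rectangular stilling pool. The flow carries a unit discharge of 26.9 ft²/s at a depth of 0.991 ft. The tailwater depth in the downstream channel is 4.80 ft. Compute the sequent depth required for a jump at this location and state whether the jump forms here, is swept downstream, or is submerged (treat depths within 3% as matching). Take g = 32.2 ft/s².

y₂ = 6.26 ft; the jump is swept downstream

V₁ = q/y₁ = 26.9/0.991 = 27.1 ft/s. Fr₁ = V₁/√(g·y₁) = 27.1/√(32.2×0.991) = 4.81.
Sequent-depth ratio: y₂/y₁ = ½[√(1 + 8Fr₁²) − 1] = ½[√185.7 − 1] = 6.31.
y₂ = 6.31 × 0.991 = 6.26 ft.
Tailwater y_tw = 4.80 ft: y_tw < y₂, so the jump is swept downstream.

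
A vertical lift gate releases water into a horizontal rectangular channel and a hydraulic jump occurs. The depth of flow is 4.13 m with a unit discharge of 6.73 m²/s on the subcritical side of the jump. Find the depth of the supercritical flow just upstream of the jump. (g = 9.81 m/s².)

y₁ = 0.485 m

V₂ = q/y₂ = 6.73/4.13 = 1.63 m/s; Fr₂ = V₂/√(g·y₂) = 0.256.
Applying the sequent-depth relation in reverse, y₁/y₂ = ½[√(1 + 8Fr₂²) − 1] = ½[√1.524 − 1] = 0.117.
y₁ = 0.117 × 4.13 = 0.485 m.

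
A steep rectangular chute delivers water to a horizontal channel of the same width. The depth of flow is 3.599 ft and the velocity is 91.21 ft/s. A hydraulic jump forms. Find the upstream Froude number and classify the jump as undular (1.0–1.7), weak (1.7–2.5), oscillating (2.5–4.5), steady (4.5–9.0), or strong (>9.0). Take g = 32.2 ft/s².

Fr₁ = 8.473; steady jump

Fr₁ = V₁/√(g·y₁) = 91.21/√(32.2×3.599) = 8.473.
Fr₁ = 8.473 lies in the steady range.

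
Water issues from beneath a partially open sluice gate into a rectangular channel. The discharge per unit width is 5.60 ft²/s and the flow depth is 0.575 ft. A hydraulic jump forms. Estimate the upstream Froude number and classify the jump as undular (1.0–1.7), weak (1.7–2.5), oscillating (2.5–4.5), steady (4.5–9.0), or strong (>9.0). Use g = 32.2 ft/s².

V₁ = q/y₁ = 5.60/0.575 = 9.74 ft/s. Fr₁ = V₁/√(g·y₁) = 9.74/√(32.2×0.575) = 2.26.
Fr₁ = 2.26 lies in the weak range.

Fr₁ = 2.26; weak jump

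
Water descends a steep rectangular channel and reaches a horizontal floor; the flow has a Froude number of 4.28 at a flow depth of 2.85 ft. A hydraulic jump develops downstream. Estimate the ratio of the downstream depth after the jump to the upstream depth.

y₂/y₁ = 5.57

Fr₁ = 4.28 (given).
Conjugate-depth relation: y₂/y₁ = ½[√(1 + 8Fr₁²) − 1] = ½[√147.5 − 1] = 5.57.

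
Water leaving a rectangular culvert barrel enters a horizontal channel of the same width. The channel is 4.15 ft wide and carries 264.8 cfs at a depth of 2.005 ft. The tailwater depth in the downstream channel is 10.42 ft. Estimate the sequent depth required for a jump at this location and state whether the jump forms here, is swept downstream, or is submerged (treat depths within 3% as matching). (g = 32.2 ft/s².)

y₂ = 10.27 ft; the jump forms here

q = Q/b = 264.8/4.15 = 63.81 ft²/s; V₁ = q/y₁ = 31.82 ft/s. Fr₁ = V₁/√(g·y₁) = 3.961.
Conjugate-depth relation: y₂/y₁ = ½[√(1 + 8Fr₁²) − 1] = ½[√126.50 − 1] = 5.124.
y₂ = 5.124 × 2.005 = 10.27 ft.
Tailwater y_tw = 10.42 ft: y_tw ≈ y₂, so the jump forms here.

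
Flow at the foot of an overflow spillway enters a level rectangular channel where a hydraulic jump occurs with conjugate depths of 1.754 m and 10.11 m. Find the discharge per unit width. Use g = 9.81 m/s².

For a rectangular channel the momentum equation gives q² = ½·g·y₁·y₂·(y₁ + y₂) = ½×9.81×1.754×10.11×11.86 = 1032.
q = √1032 = 32.12 m²/s.

q = 32.12 m²/s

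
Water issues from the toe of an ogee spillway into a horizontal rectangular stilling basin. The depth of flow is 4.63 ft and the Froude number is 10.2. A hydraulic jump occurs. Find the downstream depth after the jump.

y₂ = 64.5 ft

Fr₁ = 10.2 (given).
Bélanger equation: y₂/y₁ = ½[√(1 + 8Fr₁²) − 1] = ½[√833.3 − 1] = 13.9.
y₂ = 13.9 × 4.63 = 64.5 ft.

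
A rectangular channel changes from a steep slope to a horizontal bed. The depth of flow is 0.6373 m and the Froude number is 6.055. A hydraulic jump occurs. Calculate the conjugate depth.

y₂ = 5.148 m

Fr₁ = 6.055 (given).
Conjugate-depth relation: y₂/y₁ = ½[√(1 + 8Fr₁²) − 1] = ½[√294.30 − 1] = 8.078.
y₂ = 8.078 × 0.6373 = 5.148 m.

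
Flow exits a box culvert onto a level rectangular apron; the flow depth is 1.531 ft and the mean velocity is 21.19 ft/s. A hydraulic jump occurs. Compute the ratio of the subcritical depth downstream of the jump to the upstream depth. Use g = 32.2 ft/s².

Fr₁ = V₁/√(g·y₁) = 21.19/√(32.2×1.531) = 3.018.
Bélanger equation: y₂/y₁ = ½[√(1 + 8Fr₁²) − 1] = ½[√73.865 − 1] = 3.797.

y₂/y₁ = 3.797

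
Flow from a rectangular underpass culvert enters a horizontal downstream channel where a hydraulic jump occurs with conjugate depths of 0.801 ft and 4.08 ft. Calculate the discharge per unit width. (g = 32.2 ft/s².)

q = 16.0 ft²/s

For a rectangular channel the momentum equation gives q² = ½·g·y₁·y₂·(y₁ + y₂) = ½×32.2×0.801×4.08×4.88 = 257.
q = √257 = 16.0 ft²/s.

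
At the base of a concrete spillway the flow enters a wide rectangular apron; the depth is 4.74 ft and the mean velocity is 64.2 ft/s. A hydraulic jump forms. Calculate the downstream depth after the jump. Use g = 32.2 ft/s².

y₂ = 32.5 ft

Fr₁ = V₁/√(g·y₁) = 64.2/√(32.2×4.74) = 5.20.
Bélanger equation: y₂/y₁ = ½[√(1 + 8Fr₁²) − 1] = ½[√217.0 − 1] = 6.87.
y₂ = 6.87 × 4.74 = 32.5 ft.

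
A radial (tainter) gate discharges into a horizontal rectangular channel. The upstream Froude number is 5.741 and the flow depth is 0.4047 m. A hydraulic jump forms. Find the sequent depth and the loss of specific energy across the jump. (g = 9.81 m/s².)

y₂ = 3.090 m; ΔE = 3.870 m

Fr₁ = 5.741 (given).
By Bélanger, y₂/y₁ = ½[√(1 + 8Fr₁²) − 1] = ½[√264.67 − 1] = 7.634.
y₂ = 7.634 × 0.4047 = 3.090 m.
Head loss: ΔE = (y₂ − y₁)³/(4y₁y₂) = (3.090 − 0.4047)³/(4×0.4047×3.090) = 19.36/5.001 = 3.870 m.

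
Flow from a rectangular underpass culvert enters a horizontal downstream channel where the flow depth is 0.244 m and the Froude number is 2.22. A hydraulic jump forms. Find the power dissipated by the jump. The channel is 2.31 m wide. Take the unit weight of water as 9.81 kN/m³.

P = 2.05 kW

Fr₁ = 2.22 (given).
Sequent-depth ratio: y₂/y₁ = ½[√(1 + 8Fr₁²) − 1] = ½[√40.43 − 1] = 2.68.
y₂ = 2.68 × 0.244 = 0.654 m.
Head loss: ΔE = (y₂ − y₁)³/(4y₁y₂) = (0.654 − 0.244)³/(4×0.244×0.654) = 0.0688/0.638 = 0.108 m.
V₁ = Fr₁·√(g·y₁) = 2.22×√(9.81×0.244) = 3.43 m/s; q = V₁·y₁ = 0.838 m²/s. Q = q·b = 0.838 × 2.31 = 1.94 m³/s. P = γ·Q·ΔE = 9.81 × 1.94 × 0.108 = 2.05 kW.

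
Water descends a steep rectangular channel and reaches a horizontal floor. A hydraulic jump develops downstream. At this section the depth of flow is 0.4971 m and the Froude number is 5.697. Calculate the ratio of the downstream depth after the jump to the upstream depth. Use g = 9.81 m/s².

y₂/y₁ = 7.572

Fr₁ = 5.697 (given).
By Bélanger, y₂/y₁ = ½[√(1 + 8Fr₁²) − 1] = ½[√260.65 − 1] = 7.572.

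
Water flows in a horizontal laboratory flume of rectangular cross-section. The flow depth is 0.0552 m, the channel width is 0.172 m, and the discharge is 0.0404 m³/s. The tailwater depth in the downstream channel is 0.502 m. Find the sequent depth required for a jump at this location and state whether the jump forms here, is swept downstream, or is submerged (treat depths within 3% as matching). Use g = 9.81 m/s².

q = Q/b = 0.0404/0.172 = 0.235 m²/s; V₁ = q/y₁ = 4.26 m/s. Fr₁ = V₁/√(g·y₁) = 5.78.
Conjugate-depth relation: y₂/y₁ = ½[√(1 + 8Fr₁²) − 1] = ½[√268.5 − 1] = 7.69.
y₂ = 7.69 × 0.0552 = 0.425 m.
Tailwater y_tw = 0.502 m: y_tw > y₂, so the jump is submerged.

y₂ = 0.425 m; the jump is submerged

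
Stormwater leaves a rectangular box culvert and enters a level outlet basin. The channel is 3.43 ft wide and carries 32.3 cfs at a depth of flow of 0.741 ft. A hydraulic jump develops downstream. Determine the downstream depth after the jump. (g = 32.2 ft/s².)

q = Q/b = 32.3/3.43 = 9.42 ft²/s; V₁ = q/y₁ = 12.7 ft/s. Fr₁ = V₁/√(g·y₁) = 2.60.
From the momentum equation for a rectangular channel, y₂/y₁ = ½[√(1 + 8Fr₁²) − 1] = ½[√55.15 − 1] = 3.21.
y₂ = 3.21 × 0.741 = 2.38 ft.

y₂ = 2.38 ft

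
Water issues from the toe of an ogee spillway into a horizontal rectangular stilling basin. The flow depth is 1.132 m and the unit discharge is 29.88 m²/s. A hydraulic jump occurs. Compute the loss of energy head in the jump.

V₁ = q/y₁ = 29.88/1.132 = 26.40 m/s. Fr₁ = V₁/√(g·y₁) = 26.40/√(9.81×1.132) = 7.921.
By Bélanger, y₂/y₁ = ½[√(1 + 8Fr₁²) − 1] = ½[√502.93 − 1] = 10.71.
y₂ = 10.71 × 1.132 = 12.13 m.
Head loss: ΔE = (y₂ − y₁)³/(4y₁y₂) = (12.13 − 1.132)³/(4×1.132×12.13) = 1329/54.91 = 24.21 m.

ΔE = 24.21 m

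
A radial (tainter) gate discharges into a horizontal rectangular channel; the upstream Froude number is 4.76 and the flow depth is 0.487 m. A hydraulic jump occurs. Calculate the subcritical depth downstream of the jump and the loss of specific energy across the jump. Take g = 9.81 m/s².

y₂ = 3.04 m; ΔE = 2.82 m

Fr₁ = 4.76 (given).
From the momentum equation for a rectangular channel, y₂/y₁ = ½[√(1 + 8Fr₁²) − 1] = ½[√182.3 − 1] = 6.25.
y₂ = 6.25 × 0.487 = 3.04 m.
Head loss: ΔE = (y₂ − y₁)³/(4y₁y₂) = (3.04 − 0.487)³/(4×0.487×3.04) = 16.7/5.93 = 2.82 m.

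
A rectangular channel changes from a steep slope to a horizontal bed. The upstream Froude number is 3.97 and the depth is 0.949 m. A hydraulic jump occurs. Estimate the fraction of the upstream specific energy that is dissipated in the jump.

ΔE/E₁ = 0.388 (38.8%)

Fr₁ = 3.97 (given).
Conjugate-depth relation: y₂/y₁ = ½[√(1 + 8Fr₁²) − 1] = ½[√127.1 − 1] = 5.14.
y₂ = 5.14 × 0.949 = 4.87 m.
E₁ = y₁(1 + Fr₁²/2) = 0.949×(1 + 3.97²/2) = 8.43 m. ΔE = (y₂ − y₁)³/(4y₁y₂) = 3.27 m. ΔE/E₁ = 3.27/8.43 = 0.388.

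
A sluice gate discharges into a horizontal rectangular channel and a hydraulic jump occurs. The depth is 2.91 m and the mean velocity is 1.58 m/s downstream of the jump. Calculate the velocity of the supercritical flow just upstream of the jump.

V₁ = 10.4 m/s

Fr₂ = V₂/√(g·y₂) = 1.58/√(9.81×2.91) = 0.296.
Since the conjugate-depth ratio holds either way, y₁/y₂ = ½[√(1 + 8Fr₂²) − 1] = ½[√1.700 − 1] = 0.152.
y₁ = 0.152 × 2.91 = 0.442 m.
V₁ = q/y₁ = 4.60/0.442 = 10.4 m/s.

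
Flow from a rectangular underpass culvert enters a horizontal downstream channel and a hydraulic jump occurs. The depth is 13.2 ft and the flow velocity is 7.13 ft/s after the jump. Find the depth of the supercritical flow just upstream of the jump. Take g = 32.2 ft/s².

y₁ = 2.63 ft

Fr₂ = V₂/√(g·y₂) = 7.13/√(32.2×13.2) = 0.346.
From the momentum equation (using Fr₂), y₁/y₂ = ½[√(1 + 8Fr₂²) − 1] = ½[√1.957 − 1] = 0.199.
y₁ = 0.199 × 13.2 = 2.63 ft.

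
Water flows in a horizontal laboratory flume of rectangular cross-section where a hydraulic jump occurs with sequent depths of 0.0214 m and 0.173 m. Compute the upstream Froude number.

For a rectangular channel the momentum equation gives q² = ½·g·y₁·y₂·(y₁ + y₂) = ½×9.81×0.0214×0.173×0.194 = 0.00353.
q = √0.00353 = 0.0594 m²/s.
V₁ = q/y₁ = 2.78 m/s; Fr₁ = V₁/√(g·y₁) = 6.06.

Fr₁ = 6.06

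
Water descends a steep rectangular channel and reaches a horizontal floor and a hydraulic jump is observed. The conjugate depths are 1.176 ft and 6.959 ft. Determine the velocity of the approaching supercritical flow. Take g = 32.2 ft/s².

V₁ = 27.84 ft/s

For a rectangular channel the momentum equation gives q² = ½·g·y₁·y₂·(y₁ + y₂) = ½×32.2×1.176×6.959×8.135 = 1072.
q = √1072 = 32.74 ft²/s.
V₁ = q/y₁ = 32.74/1.176 = 27.84 ft/s.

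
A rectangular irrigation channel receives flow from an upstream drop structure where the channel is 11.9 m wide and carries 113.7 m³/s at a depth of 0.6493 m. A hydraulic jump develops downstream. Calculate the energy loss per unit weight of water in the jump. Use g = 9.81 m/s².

q = Q/b = 113.7/11.9 = 9.555 m²/s; V₁ = q/y₁ = 14.72 m/s. Fr₁ = V₁/√(g·y₁) = 5.831.
From the momentum equation for a rectangular channel, y₂/y₁ = ½[√(1 + 8Fr₁²) − 1] = ½[√272.96 − 1] = 7.761.
y₂ = 7.761 × 0.6493 = 5.039 m.
V₂ = q/y₂ = 9.555/5.039 = 1.896 m/s. E₁ = y₁ + V₁²/2g = 11.69 m; E₂ = y₂ + V₂²/2g = 5.222 m. ΔE = E₁ − E₂ = 6.464 m.

ΔE = 6.464 m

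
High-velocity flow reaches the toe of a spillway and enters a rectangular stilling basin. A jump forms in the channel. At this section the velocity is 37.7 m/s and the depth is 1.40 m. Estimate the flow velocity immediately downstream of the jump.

V₂ = 2.71 m/s

Fr₁ = V₁/√(g·y₁) = 37.7/√(9.81×1.40) = 10.2.
From the momentum equation for a rectangular channel, y₂/y₁ = ½[√(1 + 8Fr₁²) − 1] = ½[√828.9 − 1] = 13.9.
y₂ = 13.9 × 1.40 = 19.5 m.
q = V₁·y₁ = 37.7 × 1.40 = 52.8 m²/s.
V₂ = q/y₂ = 52.8/19.5 = 2.71 m/s.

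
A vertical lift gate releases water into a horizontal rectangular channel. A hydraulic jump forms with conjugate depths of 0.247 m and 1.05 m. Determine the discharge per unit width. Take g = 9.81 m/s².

q = 1.28 m²/s

For a rectangular channel the momentum equation gives q² = ½·g·y₁·y₂·(y₁ + y₂) = ½×9.81×0.247×1.05×1.30 = 1.65.
q = √1.65 = 1.28 m²/s.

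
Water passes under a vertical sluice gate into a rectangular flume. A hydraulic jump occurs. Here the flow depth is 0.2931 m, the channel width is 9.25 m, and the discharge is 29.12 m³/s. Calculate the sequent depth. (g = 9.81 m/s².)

y₂ = 2.483 m

q = Q/b = 29.12/9.25 = 3.148 m²/s; V₁ = q/y₁ = 10.74 m/s. Fr₁ = V₁/√(g·y₁) = 6.334.
Bélanger equation: y₂/y₁ = ½[√(1 + 8Fr₁²) − 1] = ½[√321.98 − 1] = 8.472.
y₂ = 8.472 × 0.2931 = 2.483 m.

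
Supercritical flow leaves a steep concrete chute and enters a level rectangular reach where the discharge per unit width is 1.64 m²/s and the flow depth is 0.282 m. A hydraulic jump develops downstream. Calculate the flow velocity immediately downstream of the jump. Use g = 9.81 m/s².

V₂ = 1.30 m/s

V₁ = q/y₁ = 1.64/0.282 = 5.82 m/s. Fr₁ = V₁/√(g·y₁) = 5.82/√(9.81×0.282) = 3.50.
Conjugate-depth relation: y₂/y₁ = ½[√(1 + 8Fr₁²) − 1] = ½[√98.81 − 1] = 4.47.
y₂ = 4.47 × 0.282 = 1.26 m.
V₂ = q/y₂ = 1.64/1.26 = 1.30 m/s.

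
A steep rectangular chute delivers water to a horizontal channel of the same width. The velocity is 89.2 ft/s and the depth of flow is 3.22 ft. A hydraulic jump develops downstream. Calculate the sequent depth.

y₂ = 38.3 ft

Fr₁ = V₁/√(g·y₁) = 89.2/√(32.2×3.22) = 8.76.
Bélanger equation: y₂/y₁ = ½[√(1 + 8Fr₁²) − 1] = ½[√614.9 − 1] = 11.9.
y₂ = 11.9 × 3.22 = 38.3 ft.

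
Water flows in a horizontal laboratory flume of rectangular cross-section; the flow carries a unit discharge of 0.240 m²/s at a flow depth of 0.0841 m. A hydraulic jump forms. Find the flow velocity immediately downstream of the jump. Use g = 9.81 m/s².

V₁ = q/y₁ = 0.240/0.0841 = 2.85 m/s. Fr₁ = V₁/√(g·y₁) = 2.85/√(9.81×0.0841) = 3.14.
From the momentum equation for a rectangular channel, y₂/y₁ = ½[√(1 + 8Fr₁²) − 1] = ½[√79.97 − 1] = 3.97.
y₂ = 3.97 × 0.0841 = 0.334 m.
V₂ = q/y₂ = 0.240/0.334 = 0.719 m/s.

V₂ = 0.719 m/s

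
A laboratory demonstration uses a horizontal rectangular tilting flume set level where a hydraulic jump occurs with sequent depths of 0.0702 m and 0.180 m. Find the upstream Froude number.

Fr₁ = 2.14

For a rectangular channel the momentum equation gives q² = ½·g·y₁·y₂·(y₁ + y₂) = ½×9.81×0.0702×0.180×0.250 = 0.0155.
q = √0.0155 = 0.125 m²/s.
V₁ = q/y₁ = 1.77 m/s; Fr₁ = V₁/√(g·y₁) = 2.14.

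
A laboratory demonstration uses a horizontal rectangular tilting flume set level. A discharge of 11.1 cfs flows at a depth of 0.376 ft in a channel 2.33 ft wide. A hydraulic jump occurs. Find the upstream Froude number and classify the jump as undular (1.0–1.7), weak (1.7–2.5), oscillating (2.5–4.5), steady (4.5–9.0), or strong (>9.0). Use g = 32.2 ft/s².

q = Q/b = 11.1/2.33 = 4.76 ft²/s; V₁ = q/y₁ = 12.7 ft/s. Fr₁ = V₁/√(g·y₁) = 3.64.
Fr₁ = 3.64 lies in the oscillating range.

Fr₁ = 3.64; oscillating jump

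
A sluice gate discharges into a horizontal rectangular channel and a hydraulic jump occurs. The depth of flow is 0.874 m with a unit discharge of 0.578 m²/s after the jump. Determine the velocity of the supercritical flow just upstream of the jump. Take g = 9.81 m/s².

V₂ = q/y₂ = 0.578/0.874 = 0.661 m/s; Fr₂ = V₂/√(g·y₂) = 0.226.
Since the conjugate-depth ratio holds either way, y₁/y₂ = ½[√(1 + 8Fr₂²) − 1] = ½[√1.408 − 1] = 0.0933.
y₁ = 0.0933 × 0.874 = 0.0816 m.
V₁ = q/y₁ = 0.578/0.0816 = 7.09 m/s.

V₁ = 7.09 m/s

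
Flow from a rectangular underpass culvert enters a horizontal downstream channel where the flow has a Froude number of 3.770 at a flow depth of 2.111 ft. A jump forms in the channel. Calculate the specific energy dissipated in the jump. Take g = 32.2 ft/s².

Fr₁ = 3.770 (given).
Conjugate-depth relation: y₂/y₁ = ½[√(1 + 8Fr₁²) − 1] = ½[√114.70 − 1] = 4.855.
y₂ = 4.855 × 2.111 = 10.25 ft.
V₁ = Fr₁·√(g·y₁) = 3.770×√(32.2×2.111) = 31.08 ft/s; q = V₁·y₁ = 65.61 ft²/s. V₂ = q/y₂ = 65.61/10.25 = 6.402 ft/s. E₁ = y₁ + V₁²/2g = 17.11 ft; E₂ = y₂ + V₂²/2g = 10.89 ft. ΔE = E₁ − E₂ = 6.227 ft.

ΔE = 6.227 ft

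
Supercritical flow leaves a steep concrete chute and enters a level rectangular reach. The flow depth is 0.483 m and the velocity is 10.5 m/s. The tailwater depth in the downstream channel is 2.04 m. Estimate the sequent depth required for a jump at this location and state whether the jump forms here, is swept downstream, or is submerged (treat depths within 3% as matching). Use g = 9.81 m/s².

y₂ = 3.06 m; the jump is swept downstream

Fr₁ = V₁/√(g·y₁) = 10.5/√(9.81×0.483) = 4.82.
From the momentum equation for a rectangular channel, y₂/y₁ = ½[√(1 + 8Fr₁²) − 1] = ½[√187.1 − 1] = 6.34.
y₂ = 6.34 × 0.483 = 3.06 m.
Tailwater y_tw = 2.04 m: y_tw < y₂, so the jump is swept downstream.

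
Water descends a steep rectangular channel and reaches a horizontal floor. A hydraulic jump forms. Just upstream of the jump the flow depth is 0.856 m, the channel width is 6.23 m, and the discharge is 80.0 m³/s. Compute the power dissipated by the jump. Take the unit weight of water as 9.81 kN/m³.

q = Q/b = 80.0/6.23 = 12.8 m²/s; V₁ = q/y₁ = 15.0 m/s. Fr₁ = V₁/√(g·y₁) = 5.18.
Conjugate-depth relation: y₂/y₁ = ½[√(1 + 8Fr₁²) − 1] = ½[√215.4 − 1] = 6.84.
y₂ = 6.84 × 0.856 = 5.85 m.
Head loss: ΔE = (y₂ − y₁)³/(4y₁y₂) = (5.85 − 0.856)³/(4×0.856×5.85) = 125/20.0 = 6.23 m.
P = γ·Q·ΔE = 9.81 × 80.0 × 6.23 = 4887 kW.

P = 4887 kW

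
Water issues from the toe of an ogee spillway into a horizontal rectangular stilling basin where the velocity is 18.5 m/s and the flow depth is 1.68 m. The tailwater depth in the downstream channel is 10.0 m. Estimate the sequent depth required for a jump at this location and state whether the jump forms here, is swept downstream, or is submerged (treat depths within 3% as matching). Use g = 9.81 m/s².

y₂ = 10.0 m; the jump forms here

Fr₁ = V₁/√(g·y₁) = 18.5/√(9.81×1.68) = 4.56.
From the momentum equation for a rectangular channel, y₂/y₁ = ½[√(1 + 8Fr₁²) − 1] = ½[√167.1 − 1] = 5.96.
y₂ = 5.96 × 1.68 = 10.0 m.
Tailwater y_tw = 10.0 m: y_tw ≈ y₂, so the jump forms here.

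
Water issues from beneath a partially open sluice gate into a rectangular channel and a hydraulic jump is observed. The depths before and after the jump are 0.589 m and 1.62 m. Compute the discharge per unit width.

For a rectangular channel the momentum equation gives q² = ½·g·y₁·y₂·(y₁ + y₂) = ½×9.81×0.589×1.62×2.21 = 10.3.
q = √10.3 = 3.22 m²/s.

q = 3.22 m²/s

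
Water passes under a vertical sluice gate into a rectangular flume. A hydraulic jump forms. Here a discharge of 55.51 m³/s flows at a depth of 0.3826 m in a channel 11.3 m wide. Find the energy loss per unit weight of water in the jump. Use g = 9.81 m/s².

q = Q/b = 55.51/11.3 = 4.912 m²/s; V₁ = q/y₁ = 12.84 m/s. Fr₁ = V₁/√(g·y₁) = 6.627.
From the momentum equation for a rectangular channel, y₂/y₁ = ½[√(1 + 8Fr₁²) − 1] = ½[√352.38 − 1] = 8.886.
y₂ = 8.886 × 0.3826 = 3.400 m.
Head loss: ΔE = (y₂ − y₁)³/(4y₁y₂) = (3.400 − 0.3826)³/(4×0.3826×3.400) = 27.46/5.203 = 5.279 m.

ΔE = 5.279 m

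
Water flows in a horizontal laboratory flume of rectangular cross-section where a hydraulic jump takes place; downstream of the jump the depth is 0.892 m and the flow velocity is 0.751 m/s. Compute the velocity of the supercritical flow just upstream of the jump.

V₁ = 6.50 m/s

Fr₂ = V₂/√(g·y₂) = 0.751/√(9.81×0.892) = 0.254.
From the momentum equation (using Fr₂), y₁/y₂ = ½[√(1 + 8Fr₂²) − 1] = ½[√1.516 − 1] = 0.116.
y₁ = 0.116 × 0.892 = 0.103 m.
V₁ = q/y₁ = 0.670/0.103 = 6.50 m/s.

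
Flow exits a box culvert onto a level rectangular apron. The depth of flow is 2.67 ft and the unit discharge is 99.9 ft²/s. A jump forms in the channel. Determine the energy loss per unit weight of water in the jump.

ΔE = 9.65 ft

V₁ = q/y₁ = 99.9/2.67 = 37.4 ft/s. Fr₁ = V₁/√(g·y₁) = 37.4/√(32.2×2.67) = 4.04.
Sequent-depth ratio: y₂/y₁ = ½[√(1 + 8Fr₁²) − 1] = ½[√131.3 − 1] = 5.23.
y₂ = 5.23 × 2.67 = 14.0 ft.
Head loss: ΔE = (y₂ − y₁)³/(4y₁y₂) = (14.0 − 2.67)³/(4×2.67×14.0) = 1439/149 = 9.65 ft.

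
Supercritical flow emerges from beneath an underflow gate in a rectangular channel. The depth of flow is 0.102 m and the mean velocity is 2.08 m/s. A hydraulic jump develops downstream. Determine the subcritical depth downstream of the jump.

Fr₁ = V₁/√(g·y₁) = 2.08/√(9.81×0.102) = 2.08.
By Bélanger, y₂/y₁ = ½[√(1 + 8Fr₁²) − 1] = ½[√35.59 − 1] = 2.48.
y₂ = 2.48 × 0.102 = 0.253 m.

y₂ = 0.253 m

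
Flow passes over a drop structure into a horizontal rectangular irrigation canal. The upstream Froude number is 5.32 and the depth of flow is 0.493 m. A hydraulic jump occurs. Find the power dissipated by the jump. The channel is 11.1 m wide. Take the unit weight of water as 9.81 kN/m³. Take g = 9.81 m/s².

Fr₁ = 5.32 (given).
Sequent-depth ratio: y₂/y₁ = ½[√(1 + 8Fr₁²) − 1] = ½[√227.4 − 1] = 7.04.
y₂ = 7.04 × 0.493 = 3.47 m.
Head loss: ΔE = (y₂ − y₁)³/(4y₁y₂) = (3.47 − 0.493)³/(4×0.493×3.47) = 26.4/6.84 = 3.86 m.
V₁ = Fr₁·√(g·y₁) = 5.32×√(9.81×0.493) = 11.7 m/s; q = V₁·y₁ = 5.77 m²/s. Q = q·b = 5.77 × 11.1 = 64.0 m³/s. P = γ·Q·ΔE = 9.81 × 64.0 × 3.86 = 2423 kW.

P = 2423 kW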